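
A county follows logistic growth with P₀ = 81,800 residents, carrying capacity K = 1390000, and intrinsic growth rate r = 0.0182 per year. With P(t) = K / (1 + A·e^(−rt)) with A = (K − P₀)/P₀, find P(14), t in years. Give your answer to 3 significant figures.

≈ 104,000 residents

A = (1390000 − 81800)/81800 = 15.99267
P(14) = 1390000 / (1 + 15.99267·e^(−0.0182·14)) = 1390000 / (1 + 15.99267·0.775071)
= 1390000 / 13.39546 ≈ 103766.51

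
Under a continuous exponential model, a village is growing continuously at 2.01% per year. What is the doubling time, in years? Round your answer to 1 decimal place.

doubling time ≈ 34.5 years

doubling time = ln(2) / |r| = 0.69315 / 0.0201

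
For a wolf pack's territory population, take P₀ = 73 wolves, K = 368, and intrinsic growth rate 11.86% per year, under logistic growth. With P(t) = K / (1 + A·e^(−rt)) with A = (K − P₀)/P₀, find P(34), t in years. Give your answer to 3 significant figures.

≈ 343 wolves

A = (368 − 73)/73 = 4.0411
P(34) = 368 / (1 + 4.0411·e^(−0.1186·34)) = 368 / (1 + 4.0411·0.017732)
= 368 / 1.07166 ≈ 343.39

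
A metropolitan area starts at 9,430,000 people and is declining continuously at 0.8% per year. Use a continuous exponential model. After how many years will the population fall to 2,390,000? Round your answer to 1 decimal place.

2390000 = 9430000 · e^(-0.008·t)
t = ln(2390000/9430000) / -0.008 = ln(0.25345) / -0.008 = -1.3726 / -0.008

t ≈ 171.6 years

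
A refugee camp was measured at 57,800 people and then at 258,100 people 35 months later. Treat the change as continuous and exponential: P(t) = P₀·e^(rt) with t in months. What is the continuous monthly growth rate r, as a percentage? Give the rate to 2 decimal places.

258100 = 57800 · e^(r·35)
e^(35r) = 258100/57800 = 4.4654
r = ln(4.4654) / 35 = 1.49636 / 35

r ≈ 4.28% per month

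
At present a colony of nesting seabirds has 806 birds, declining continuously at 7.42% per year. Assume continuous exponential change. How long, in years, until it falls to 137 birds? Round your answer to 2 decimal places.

t ≈ 23.88 years

137 = 806 · e^(-0.0742·t)
t = ln(137/806) / -0.0742 = ln(0.16998) / -0.0742 = -1.7721 / -0.0742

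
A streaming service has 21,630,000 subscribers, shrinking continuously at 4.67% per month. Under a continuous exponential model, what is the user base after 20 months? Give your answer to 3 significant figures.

P(20) = 21630000 · e^(-0.0467·20) = 21630000 · e^(-0.934)
= 21630000 · 0.39298 ≈ 8500128.15

≈ 8,500,000 subscribers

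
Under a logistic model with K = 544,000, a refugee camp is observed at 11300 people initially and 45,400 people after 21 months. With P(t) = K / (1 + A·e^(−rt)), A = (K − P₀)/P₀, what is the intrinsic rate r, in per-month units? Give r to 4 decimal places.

r ≈ 0.0694 per month

A = (544000 − 11300)/11300 = 47.14159
45400 = 544000/(1 + 47.14159·e^(−r·21)) → e^(−21r) = (11.98238 − 1)/47.14159 = 0.232966
r = −ln(0.232966)/21 = 1.45686/21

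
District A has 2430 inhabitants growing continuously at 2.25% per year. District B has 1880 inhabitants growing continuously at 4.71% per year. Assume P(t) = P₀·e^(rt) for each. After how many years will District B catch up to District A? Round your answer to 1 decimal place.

2430·e^(0.0225t) = 1880·e^(0.0471t)
2430/1880 = e^((0.0471 − 0.0225)t) → ln(1.29255) = 0.0246·t
t = 0.25662 / 0.0246

t ≈ 10.4 years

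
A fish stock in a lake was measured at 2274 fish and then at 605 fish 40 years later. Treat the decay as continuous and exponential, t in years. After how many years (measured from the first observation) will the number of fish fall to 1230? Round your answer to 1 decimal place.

r = ln(605/2274) / 40 ≈ -0.033102 per year
t = ln(1230/2274) / r = -0.61453 / -0.033102 ≈ 18.565

t ≈ 18.6 years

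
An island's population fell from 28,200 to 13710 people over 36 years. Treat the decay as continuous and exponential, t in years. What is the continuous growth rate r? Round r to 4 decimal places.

13710 = 28200 · e^(r·36)
e^(36r) = 13710/28200 = 0.48617
r = ln(0.48617) / 36 = -0.7212 / 36

r ≈ -0.0200 per year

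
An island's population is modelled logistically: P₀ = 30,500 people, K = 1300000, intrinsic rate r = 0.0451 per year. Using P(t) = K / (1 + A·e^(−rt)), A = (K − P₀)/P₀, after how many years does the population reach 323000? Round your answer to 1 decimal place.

A = (1300000 − 30500)/30500 = 41.62295
323000 = 1300000/(1 + 41.62295·e^(−0.0451t)) → 1 + 41.62295·e^(−0.0451t) = 4.02477
e^(−0.0451t) = 0.072671 → t = ln(13.76071)/0.0451 = 2.62182/0.0451

t ≈ 58.1 years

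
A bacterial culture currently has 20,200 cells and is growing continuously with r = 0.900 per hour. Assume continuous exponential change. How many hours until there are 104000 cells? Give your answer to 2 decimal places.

t ≈ 1.82 hours

104000 = 20200 · e^(0.9·t)
t = ln(104000/20200) / 0.9 = ln(5.14851) / 0.9 = 1.63871 / 0.9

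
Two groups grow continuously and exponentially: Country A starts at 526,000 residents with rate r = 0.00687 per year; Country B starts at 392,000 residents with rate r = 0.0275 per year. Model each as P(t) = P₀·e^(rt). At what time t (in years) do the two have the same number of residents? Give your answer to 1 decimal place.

526000·e^(0.00687t) = 392000·e^(0.0275t)
526000/392000 = e^((0.0275 − 0.00687)t) → ln(1.34184) = 0.02063·t
t = 0.29404 / 0.02063

t ≈ 14.3 years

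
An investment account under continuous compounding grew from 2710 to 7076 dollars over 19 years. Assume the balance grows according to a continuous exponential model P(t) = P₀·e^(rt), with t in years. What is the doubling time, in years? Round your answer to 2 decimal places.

r = ln(7076/2710) / 19 = ln(2.61107) / 19 ≈ 0.050514 per year
doubling time = ln 2 / |r| = 0.69315 / 0.050514

doubling time ≈ 13.72 years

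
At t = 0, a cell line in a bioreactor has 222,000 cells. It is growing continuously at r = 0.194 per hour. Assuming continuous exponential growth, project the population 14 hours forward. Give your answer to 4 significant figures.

P(14) = 222000 · e^(0.194·14) = 222000 · e^(2.716)
= 222000 · 15.11972 ≈ 3356578.34

≈ 3,357,000 cells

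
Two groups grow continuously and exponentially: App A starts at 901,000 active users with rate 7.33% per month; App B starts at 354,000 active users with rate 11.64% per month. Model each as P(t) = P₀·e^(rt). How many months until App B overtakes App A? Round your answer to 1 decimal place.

t ≈ 21.7 months

901000·e^(0.0733t) = 354000·e^(0.1164t)
901000/354000 = e^((0.1164 − 0.0733)t) → ln(2.5452) = 0.0431·t
t = 0.93421 / 0.0431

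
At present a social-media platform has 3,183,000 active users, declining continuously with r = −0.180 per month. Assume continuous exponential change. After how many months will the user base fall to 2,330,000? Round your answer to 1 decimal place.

2330000 = 3183000 · e^(-0.18·t)
t = ln(2330000/3183000) / -0.18 = ln(0.73201) / -0.18 = -0.31196 / -0.18

t ≈ 1.7 months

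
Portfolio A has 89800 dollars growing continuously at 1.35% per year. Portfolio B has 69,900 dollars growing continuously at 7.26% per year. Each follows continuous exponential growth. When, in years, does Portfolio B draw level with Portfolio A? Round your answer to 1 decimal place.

t ≈ 4.2 years

89800·e^(0.0135t) = 69900·e^(0.0726t)
89800/69900 = e^((0.0726 − 0.0135)t) → ln(1.28469) = 0.0591·t
t = 0.25052 / 0.0591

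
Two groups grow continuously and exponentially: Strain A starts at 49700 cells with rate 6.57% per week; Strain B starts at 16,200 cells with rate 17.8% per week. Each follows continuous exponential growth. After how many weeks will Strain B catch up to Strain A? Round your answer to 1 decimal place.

49700·e^(0.0657t) = 16200·e^(0.178t)
49700/16200 = e^((0.178 − 0.0657)t) → ln(3.0679) = 0.1123·t
t = 1.12099 / 0.1123

t ≈ 10.0 weeks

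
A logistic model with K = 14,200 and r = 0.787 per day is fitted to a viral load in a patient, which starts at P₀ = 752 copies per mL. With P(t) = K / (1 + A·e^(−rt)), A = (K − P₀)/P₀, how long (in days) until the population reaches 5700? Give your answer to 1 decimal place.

A = (14200 − 752)/752 = 17.88298
5700 = 14200/(1 + 17.88298·e^(−0.787t)) → 1 + 17.88298·e^(−0.787t) = 2.49123
e^(−0.787t) = 0.083388 → t = ln(11.99212)/0.787 = 2.48425/0.787

t ≈ 3.2 days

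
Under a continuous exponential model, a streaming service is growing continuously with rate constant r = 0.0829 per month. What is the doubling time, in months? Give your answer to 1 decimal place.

doubling time = ln(2) / |r| = 0.69315 / 0.0829

doubling time ≈ 8.4 months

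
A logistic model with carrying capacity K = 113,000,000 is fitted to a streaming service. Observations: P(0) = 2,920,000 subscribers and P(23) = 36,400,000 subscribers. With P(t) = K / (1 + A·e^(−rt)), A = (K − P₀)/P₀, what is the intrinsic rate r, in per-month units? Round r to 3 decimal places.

A = (113000000 − 2920000)/2920000 = 37.69863
36400000 = 113000000/(1 + 37.69863·e^(−r·23)) → e^(−23r) = (3.1044 − 1)/37.69863 = 0.055822
r = −ln(0.055822)/23 = 2.8856/23

r ≈ 0.125 per month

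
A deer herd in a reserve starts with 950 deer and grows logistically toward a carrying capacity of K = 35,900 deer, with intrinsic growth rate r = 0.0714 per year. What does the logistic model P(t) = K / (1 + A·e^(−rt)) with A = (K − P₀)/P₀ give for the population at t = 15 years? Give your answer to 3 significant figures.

≈ 2,640 deer

A = (35900 − 950)/950 = 36.78947
P(15) = 35900 / (1 + 36.78947·e^(−0.0714·15)) = 35900 / (1 + 36.78947·0.342666)
= 35900 / 13.60649 ≈ 2638.45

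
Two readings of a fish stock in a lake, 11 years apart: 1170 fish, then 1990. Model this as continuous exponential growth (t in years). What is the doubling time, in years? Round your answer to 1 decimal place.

r = ln(1990/1170) / 11 = ln(1.70085) / 11 ≈ 0.048285 per year
doubling time = ln 2 / |r| = 0.69315 / 0.048285

doubling time ≈ 14.4 years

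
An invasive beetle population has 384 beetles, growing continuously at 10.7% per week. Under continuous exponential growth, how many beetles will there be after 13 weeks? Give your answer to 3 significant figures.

P(13) = 384 · e^(0.107·13) = 384 · e^(1.391)
= 384 · 4.01887 ≈ 1543.24

≈ 1,540 beetles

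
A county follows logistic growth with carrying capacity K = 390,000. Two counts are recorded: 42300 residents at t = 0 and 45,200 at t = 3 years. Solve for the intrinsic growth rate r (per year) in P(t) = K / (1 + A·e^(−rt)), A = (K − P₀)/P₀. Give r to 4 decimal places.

r ≈ 0.0249 per year

A = (390000 − 42300)/42300 = 8.21986
45200 = 390000/(1 + 8.21986·e^(−r·3)) → e^(−3r) = (8.62832 − 1)/8.21986 = 0.928035
r = −ln(0.928035)/3 = 0.07469/3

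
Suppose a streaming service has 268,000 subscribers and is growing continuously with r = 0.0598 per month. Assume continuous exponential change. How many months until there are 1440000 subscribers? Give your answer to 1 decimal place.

1440000 = 268000 · e^(0.0598·t)
t = ln(1440000/268000) / 0.0598 = ln(5.37313) / 0.0598 = 1.68141 / 0.0598

t ≈ 28.1 months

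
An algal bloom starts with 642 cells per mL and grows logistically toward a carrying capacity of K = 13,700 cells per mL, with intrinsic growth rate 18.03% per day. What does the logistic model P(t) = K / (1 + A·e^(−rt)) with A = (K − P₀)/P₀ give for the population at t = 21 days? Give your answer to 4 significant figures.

A = (13700 − 642)/642 = 20.33956
P(21) = 13700 / (1 + 20.33956·e^(−0.1803·21)) = 13700 / (1 + 20.33956·0.022679)
= 13700 / 1.46129 ≈ 9375.29

≈ 9,375 cells per mL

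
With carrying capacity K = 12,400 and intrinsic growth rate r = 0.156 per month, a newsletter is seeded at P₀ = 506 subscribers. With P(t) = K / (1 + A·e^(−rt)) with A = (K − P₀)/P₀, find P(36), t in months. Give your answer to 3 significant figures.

A = (12400 − 506)/506 = 23.50593
P(36) = 12400 / (1 + 23.50593·e^(−0.156·36)) = 12400 / (1 + 23.50593·0.003639)
= 12400 / 1.08554 ≈ 11422.86

≈ 11,400 subscribers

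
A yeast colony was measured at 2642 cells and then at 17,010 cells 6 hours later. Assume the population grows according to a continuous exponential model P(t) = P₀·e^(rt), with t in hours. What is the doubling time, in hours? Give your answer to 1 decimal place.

doubling time ≈ 2.2 hours

r = ln(17010/2642) / 6 = ln(6.4383) / 6 ≈ 0.310378 per hour
doubling time = ln 2 / |r| = 0.69315 / 0.310378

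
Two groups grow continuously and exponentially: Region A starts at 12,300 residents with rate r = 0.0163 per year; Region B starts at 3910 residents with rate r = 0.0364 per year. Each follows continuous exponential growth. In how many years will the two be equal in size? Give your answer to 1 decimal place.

t ≈ 57.0 years

12300·e^(0.0163t) = 3910·e^(0.0364t)
12300/3910 = e^((0.0364 − 0.0163)t) → ln(3.14578) = 0.0201·t
t = 1.14606 / 0.0201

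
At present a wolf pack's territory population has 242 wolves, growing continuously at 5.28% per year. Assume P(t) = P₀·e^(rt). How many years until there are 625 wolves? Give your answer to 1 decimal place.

625 = 242 · e^(0.0528·t)
t = ln(625/242) / 0.0528 = ln(2.58264) / 0.0528 = 0.94881 / 0.0528

t ≈ 18.0 years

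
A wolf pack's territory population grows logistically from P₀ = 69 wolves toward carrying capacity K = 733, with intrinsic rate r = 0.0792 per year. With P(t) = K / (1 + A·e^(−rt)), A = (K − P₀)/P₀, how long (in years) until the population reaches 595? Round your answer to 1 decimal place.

t ≈ 47.0 years

A = (733 − 69)/69 = 9.62319
595 = 733/(1 + 9.62319·e^(−0.0792t)) → 1 + 9.62319·e^(−0.0792t) = 1.23193
e^(−0.0792t) = 0.024101 → t = ln(41.49128)/0.0792 = 3.72548/0.0792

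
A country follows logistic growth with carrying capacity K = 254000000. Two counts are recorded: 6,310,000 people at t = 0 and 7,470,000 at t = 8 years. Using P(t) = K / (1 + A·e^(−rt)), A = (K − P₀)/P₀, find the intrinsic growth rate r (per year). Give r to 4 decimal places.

A = (254000000 − 6310000)/6310000 = 39.25357
7470000 = 254000000/(1 + 39.25357·e^(−r·8)) → e^(−8r) = (34.00268 − 1)/39.25357 = 0.840756
r = −ln(0.840756)/8 = 0.17345/8

r ≈ 0.0217 per year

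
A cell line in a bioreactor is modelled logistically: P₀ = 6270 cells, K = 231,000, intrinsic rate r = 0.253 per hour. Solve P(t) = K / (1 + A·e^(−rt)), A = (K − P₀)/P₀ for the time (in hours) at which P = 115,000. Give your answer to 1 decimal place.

t ≈ 14.1 hours

A = (231000 − 6270)/6270 = 35.84211
115000 = 231000/(1 + 35.84211·e^(−0.253t)) → 1 + 35.84211·e^(−0.253t) = 2.0087
e^(−0.253t) = 0.028143 → t = ln(35.53312)/0.253 = 3.57047/0.253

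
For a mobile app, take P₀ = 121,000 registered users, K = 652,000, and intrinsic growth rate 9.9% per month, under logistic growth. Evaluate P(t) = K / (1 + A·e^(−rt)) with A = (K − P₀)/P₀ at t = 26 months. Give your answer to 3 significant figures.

A = (652000 − 121000)/121000 = 4.38843
P(26) = 652000 / (1 + 4.38843·e^(−0.099·26)) = 652000 / (1 + 4.38843·0.07623)
= 652000 / 1.33453 ≈ 488561.49

≈ 489,000 registered users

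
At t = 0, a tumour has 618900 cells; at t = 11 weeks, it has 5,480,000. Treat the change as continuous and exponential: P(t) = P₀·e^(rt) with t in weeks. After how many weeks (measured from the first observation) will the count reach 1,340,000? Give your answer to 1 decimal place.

t ≈ 3.9 weeks

r = ln(5480000/618900) / 11 ≈ 0.198265 per week
t = ln(1340000/618900) / r = 0.77248 / 0.198265 ≈ 3.896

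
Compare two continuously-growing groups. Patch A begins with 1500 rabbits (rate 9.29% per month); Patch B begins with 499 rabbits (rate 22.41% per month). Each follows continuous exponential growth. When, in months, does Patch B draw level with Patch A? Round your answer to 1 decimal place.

1500·e^(0.0929t) = 499·e^(0.2241t)
1500/499 = e^((0.2241 − 0.0929)t) → ln(3.00601) = 0.1312·t
t = 1.10061 / 0.1312

t ≈ 8.4 months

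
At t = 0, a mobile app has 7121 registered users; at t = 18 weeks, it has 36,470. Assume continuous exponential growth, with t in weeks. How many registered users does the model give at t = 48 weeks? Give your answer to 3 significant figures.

r = ln(36470/7121) / 18 ≈ 0.090747 per week
P(48) = 7121 · e^(0.090747·48) = 7121 · 77.93264 ≈ 554958.35

≈ 555,000 registered users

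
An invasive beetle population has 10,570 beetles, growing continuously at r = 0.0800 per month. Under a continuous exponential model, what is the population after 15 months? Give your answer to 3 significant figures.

≈ 35,100 beetles

P(15) = 10570 · e^(0.08·15) = 10570 · e^(1.2)
= 10570 · 3.32012 ≈ 35093.64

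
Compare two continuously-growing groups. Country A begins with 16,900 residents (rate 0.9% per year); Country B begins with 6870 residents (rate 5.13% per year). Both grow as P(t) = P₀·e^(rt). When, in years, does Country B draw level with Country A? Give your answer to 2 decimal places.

t ≈ 21.28 years

16900·e^(0.009t) = 6870·e^(0.0513t)
16900/6870 = e^((0.0513 − 0.009)t) → ln(2.45997) = 0.0423·t
t = 0.90015 / 0.0423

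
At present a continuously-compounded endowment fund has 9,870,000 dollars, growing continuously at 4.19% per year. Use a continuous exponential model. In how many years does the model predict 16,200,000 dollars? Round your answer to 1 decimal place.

t ≈ 11.8 years

16200000 = 9870000 · e^(0.0419·t)
t = ln(16200000/9870000) / 0.0419 = ln(1.64134) / 0.0419 = 0.49551 / 0.0419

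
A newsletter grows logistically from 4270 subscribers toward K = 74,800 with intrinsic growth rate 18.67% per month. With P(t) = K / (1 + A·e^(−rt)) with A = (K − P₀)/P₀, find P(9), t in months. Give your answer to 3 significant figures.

≈ 18,300 subscribers

A = (74800 − 4270)/4270 = 16.51756
P(9) = 74800 / (1 + 16.51756·e^(−0.1867·9)) = 74800 / (1 + 16.51756·0.186318)
= 74800 / 4.07752 ≈ 18344.48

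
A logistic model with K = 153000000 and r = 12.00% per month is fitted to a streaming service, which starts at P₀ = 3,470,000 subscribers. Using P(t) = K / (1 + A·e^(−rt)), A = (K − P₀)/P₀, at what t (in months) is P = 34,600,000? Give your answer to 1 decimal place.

t ≈ 21.1 months

A = (153000000 − 3470000)/3470000 = 43.09222
34600000 = 153000000/(1 + 43.09222·e^(−0.12t)) → 1 + 43.09222·e^(−0.12t) = 4.42197
e^(−0.12t) = 0.07941 → t = ln(12.59283)/0.12 = 2.53313/0.12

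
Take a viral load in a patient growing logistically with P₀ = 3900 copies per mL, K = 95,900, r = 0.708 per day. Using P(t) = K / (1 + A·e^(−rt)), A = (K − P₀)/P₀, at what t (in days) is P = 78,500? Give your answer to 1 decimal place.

A = (95900 − 3900)/3900 = 23.58974
78500 = 95900/(1 + 23.58974·e^(−0.708t)) → 1 + 23.58974·e^(−0.708t) = 1.22166
e^(−0.708t) = 0.009396 → t = ln(106.42499)/0.708 = 4.66744/0.708

t ≈ 6.6 days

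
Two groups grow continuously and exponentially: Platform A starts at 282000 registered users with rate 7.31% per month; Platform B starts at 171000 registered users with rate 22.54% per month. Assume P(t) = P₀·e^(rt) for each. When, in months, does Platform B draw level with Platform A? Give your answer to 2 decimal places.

t ≈ 3.28 months

282000·e^(0.0731t) = 171000·e^(0.2254t)
282000/171000 = e^((0.2254 − 0.0731)t) → ln(1.64912) = 0.1523·t
t = 0.50024 / 0.1523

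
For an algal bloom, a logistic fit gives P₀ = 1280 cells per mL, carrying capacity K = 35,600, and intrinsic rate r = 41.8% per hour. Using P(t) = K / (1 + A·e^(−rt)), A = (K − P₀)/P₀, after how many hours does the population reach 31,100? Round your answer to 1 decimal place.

t ≈ 12.5 hours

A = (35600 − 1280)/1280 = 26.8125
31100 = 35600/(1 + 26.8125·e^(−0.418t)) → 1 + 26.8125·e^(−0.418t) = 1.14469
e^(−0.418t) = 0.005397 → t = ln(185.30417)/0.418 = 5.222/0.418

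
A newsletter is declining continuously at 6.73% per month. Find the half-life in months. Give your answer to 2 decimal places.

half-life = ln(2) / |r| = 0.69315 / 0.0673

half-life ≈ 10.30 months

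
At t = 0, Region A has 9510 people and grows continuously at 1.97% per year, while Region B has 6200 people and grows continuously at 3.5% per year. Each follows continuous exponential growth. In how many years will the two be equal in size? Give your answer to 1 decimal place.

t ≈ 28.0 years

9510·e^(0.0197t) = 6200·e^(0.035t)
9510/6200 = e^((0.035 − 0.0197)t) → ln(1.53387) = 0.0153·t
t = 0.42779 / 0.0153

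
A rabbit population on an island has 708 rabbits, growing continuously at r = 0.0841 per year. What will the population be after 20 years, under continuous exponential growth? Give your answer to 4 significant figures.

≈ 3,806 rabbits

P(20) = 708 · e^(0.0841·20) = 708 · e^(1.682)
= 708 · 5.3763 ≈ 3806.42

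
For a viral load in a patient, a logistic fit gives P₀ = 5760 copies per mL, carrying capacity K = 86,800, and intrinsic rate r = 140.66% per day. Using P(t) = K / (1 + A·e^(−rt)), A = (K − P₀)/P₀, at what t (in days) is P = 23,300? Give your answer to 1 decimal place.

A = (86800 − 5760)/5760 = 14.06944
23300 = 86800/(1 + 14.06944·e^(−1.4066t)) → 1 + 14.06944·e^(−1.4066t) = 3.72532
e^(−1.4066t) = 0.193705 → t = ln(5.16249)/1.4066 = 1.64142/1.4066

t ≈ 1.2 days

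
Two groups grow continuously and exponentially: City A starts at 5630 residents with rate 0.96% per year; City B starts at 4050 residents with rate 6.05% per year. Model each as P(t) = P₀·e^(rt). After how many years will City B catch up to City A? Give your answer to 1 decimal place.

5630·e^(0.0096t) = 4050·e^(0.0605t)
5630/4050 = e^((0.0605 − 0.0096)t) → ln(1.39012) = 0.0509·t
t = 0.32939 / 0.0509

t ≈ 6.5 years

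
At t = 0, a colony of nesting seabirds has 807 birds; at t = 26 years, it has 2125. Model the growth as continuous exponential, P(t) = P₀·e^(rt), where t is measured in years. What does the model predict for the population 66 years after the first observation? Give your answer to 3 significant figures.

r = ln(2125/807) / 26 ≈ 0.037239 per year
P(66) = 807 · e^(0.037239·66) = 807 · 11.67847 ≈ 9424.53

≈ 9,420 birds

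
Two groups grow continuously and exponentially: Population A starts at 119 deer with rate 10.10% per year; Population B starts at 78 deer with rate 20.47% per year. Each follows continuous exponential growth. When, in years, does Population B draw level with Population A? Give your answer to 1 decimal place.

119·e^(0.101t) = 78·e^(0.2047t)
119/78 = e^((0.2047 − 0.101)t) → ln(1.52564) = 0.1037·t
t = 0.42241 / 0.1037

t ≈ 4.1 years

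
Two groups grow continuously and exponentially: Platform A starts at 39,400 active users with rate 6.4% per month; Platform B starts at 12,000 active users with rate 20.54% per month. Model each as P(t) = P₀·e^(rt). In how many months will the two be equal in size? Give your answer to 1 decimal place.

39400·e^(0.064t) = 12000·e^(0.2054t)
39400/12000 = e^((0.2054 − 0.064)t) → ln(3.28333) = 0.1414·t
t = 1.18886 / 0.1414

t ≈ 8.4 months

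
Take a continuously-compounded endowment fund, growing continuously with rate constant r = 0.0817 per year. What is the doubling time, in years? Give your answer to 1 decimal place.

doubling time ≈ 8.5 years

doubling time = ln(2) / |r| = 0.69315 / 0.0817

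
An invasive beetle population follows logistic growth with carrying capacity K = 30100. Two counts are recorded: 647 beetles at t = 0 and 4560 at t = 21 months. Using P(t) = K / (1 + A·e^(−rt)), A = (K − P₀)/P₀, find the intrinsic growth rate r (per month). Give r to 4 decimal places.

A = (30100 − 647)/647 = 45.52241
4560 = 30100/(1 + 45.52241·e^(−r·21)) → e^(−21r) = (6.60088 − 1)/45.52241 = 0.123036
r = −ln(0.123036)/21 = 2.09528/21

r ≈ 0.0998 per month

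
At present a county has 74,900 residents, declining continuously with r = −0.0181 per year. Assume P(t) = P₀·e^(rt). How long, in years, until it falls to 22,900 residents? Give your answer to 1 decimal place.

t ≈ 65.5 years

22900 = 74900 · e^(-0.0181·t)
t = ln(22900/74900) / -0.0181 = ln(0.30574) / -0.0181 = -1.18502 / -0.0181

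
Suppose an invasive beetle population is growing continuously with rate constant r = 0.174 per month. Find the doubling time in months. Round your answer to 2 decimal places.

doubling time = ln(2) / |r| = 0.69315 / 0.174

doubling time ≈ 3.98 months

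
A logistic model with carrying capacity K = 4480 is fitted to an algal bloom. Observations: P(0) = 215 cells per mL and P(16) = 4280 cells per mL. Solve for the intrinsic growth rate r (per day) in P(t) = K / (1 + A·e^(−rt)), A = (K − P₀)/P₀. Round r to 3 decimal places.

A = (4480 − 215)/215 = 19.83721
4280 = 4480/(1 + 19.83721·e^(−r·16)) → e^(−16r) = (1.04673 − 1)/19.83721 = 0.002356
r = −ln(0.002356)/16 = 6.05095/16

r ≈ 0.378 per day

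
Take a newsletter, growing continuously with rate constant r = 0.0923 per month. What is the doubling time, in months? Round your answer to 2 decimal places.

doubling time = ln(2) / |r| = 0.69315 / 0.0923

doubling time ≈ 7.51 months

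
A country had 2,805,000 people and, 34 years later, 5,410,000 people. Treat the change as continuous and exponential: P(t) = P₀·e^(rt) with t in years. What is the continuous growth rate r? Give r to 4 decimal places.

r ≈ 0.0193 per year

5410000 = 2805000 · e^(r·34)
e^(34r) = 5410000/2805000 = 1.9287
r = ln(1.9287) / 34 = 0.65685 / 34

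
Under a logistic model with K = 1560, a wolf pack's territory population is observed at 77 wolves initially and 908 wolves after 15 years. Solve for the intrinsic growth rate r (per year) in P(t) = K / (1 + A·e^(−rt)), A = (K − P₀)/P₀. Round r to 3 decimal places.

r ≈ 0.219 per year

A = (1560 − 77)/77 = 19.25974
908 = 1560/(1 + 19.25974·e^(−r·15)) → e^(−15r) = (1.71806 − 1)/19.25974 = 0.037283
r = −ln(0.037283)/15 = 3.28922/15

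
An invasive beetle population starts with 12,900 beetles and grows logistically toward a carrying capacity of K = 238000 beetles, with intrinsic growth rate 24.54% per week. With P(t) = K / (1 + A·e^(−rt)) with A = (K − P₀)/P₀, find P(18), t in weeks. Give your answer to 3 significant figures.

A = (238000 − 12900)/12900 = 17.44961
P(18) = 238000 / (1 + 17.44961·e^(−0.2454·18)) = 238000 / (1 + 17.44961·0.012068)
= 238000 / 1.21058 ≈ 196599.73

≈ 197,000 beetles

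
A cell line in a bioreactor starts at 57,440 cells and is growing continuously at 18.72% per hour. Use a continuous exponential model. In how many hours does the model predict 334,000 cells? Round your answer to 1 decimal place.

334000 = 57440 · e^(0.1872·t)
t = ln(334000/57440) / 0.1872 = ln(5.81476) / 0.1872 = 1.7604 / 0.1872

t ≈ 9.4 hours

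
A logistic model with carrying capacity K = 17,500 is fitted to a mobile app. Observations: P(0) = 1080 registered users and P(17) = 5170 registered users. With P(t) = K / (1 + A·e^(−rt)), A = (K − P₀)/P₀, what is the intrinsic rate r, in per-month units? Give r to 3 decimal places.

A = (17500 − 1080)/1080 = 15.2037
5170 = 17500/(1 + 15.2037·e^(−r·17)) → e^(−17r) = (3.38491 − 1)/15.2037 = 0.156864
r = −ln(0.156864)/17 = 1.85238/17

r ≈ 0.109 per month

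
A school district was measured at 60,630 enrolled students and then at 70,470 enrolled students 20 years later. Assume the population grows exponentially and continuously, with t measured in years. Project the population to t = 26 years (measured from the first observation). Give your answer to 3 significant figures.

≈ 73,700 enrolled students

r = ln(70470/60630) / 20 ≈ 0.00752 per year
P(26) = 60630 · e^(0.00752·26) = 60630 · 1.21594 ≈ 73722.37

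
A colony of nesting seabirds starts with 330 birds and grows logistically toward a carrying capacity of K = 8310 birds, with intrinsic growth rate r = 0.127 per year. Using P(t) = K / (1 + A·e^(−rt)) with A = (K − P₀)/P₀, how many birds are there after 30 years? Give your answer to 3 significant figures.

≈ 5,410 birds

A = (8310 − 330)/330 = 24.18182
P(30) = 8310 / (1 + 24.18182·e^(−0.127·30)) = 8310 / (1 + 24.18182·0.022148)
= 8310 / 1.53558 ≈ 5411.62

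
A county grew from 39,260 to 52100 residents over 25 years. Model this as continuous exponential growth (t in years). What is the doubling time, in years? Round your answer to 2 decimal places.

r = ln(52100/39260) / 25 = ln(1.32705) / 25 ≈ 0.011318 per year
doubling time = ln 2 / |r| = 0.69315 / 0.011318

doubling time ≈ 61.24 years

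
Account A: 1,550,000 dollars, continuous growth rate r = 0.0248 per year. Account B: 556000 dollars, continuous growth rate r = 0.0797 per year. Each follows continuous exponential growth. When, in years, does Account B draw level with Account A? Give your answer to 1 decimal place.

1550000·e^(0.0248t) = 556000·e^(0.0797t)
1550000/556000 = e^((0.0797 − 0.0248)t) → ln(2.78777) = 0.0549·t
t = 1.02524 / 0.0549

t ≈ 18.7 years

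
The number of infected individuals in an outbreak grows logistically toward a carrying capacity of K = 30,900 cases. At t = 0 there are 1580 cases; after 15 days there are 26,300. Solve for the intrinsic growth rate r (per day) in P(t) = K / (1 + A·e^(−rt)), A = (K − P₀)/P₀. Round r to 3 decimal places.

r ≈ 0.311 per day

A = (30900 − 1580)/1580 = 18.55696
26300 = 30900/(1 + 18.55696·e^(−r·15)) → e^(−15r) = (1.1749 − 1)/18.55696 = 0.009425
r = −ln(0.009425)/15 = 4.66436/15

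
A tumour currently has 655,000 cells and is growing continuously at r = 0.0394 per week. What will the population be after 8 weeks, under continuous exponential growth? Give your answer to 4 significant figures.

P(8) = 655000 · e^(0.0394·8) = 655000 · e^(0.3152)
= 655000 · 1.37053 ≈ 897699.37

≈ 897,700 cells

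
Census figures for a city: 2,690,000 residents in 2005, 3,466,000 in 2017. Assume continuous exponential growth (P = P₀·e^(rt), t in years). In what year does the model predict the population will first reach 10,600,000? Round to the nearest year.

year 2070

r = ln(3466000/2690000) / 12 = 0.25346/12 ≈ 0.021122 per year
t = ln(10600000/2690000) / r = 1.37131/0.021122 ≈ 64.92 years after 2005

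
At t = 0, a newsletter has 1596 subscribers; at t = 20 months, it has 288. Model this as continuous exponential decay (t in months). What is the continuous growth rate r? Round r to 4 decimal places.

r ≈ -0.0856 per month

288 = 1596 · e^(r·20)
e^(20r) = 288/1596 = 0.18045
r = ln(0.18045) / 20 = -1.7123 / 20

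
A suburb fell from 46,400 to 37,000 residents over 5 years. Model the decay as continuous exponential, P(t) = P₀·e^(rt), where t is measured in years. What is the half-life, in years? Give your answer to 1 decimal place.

r = ln(37000/46400) / 5 = ln(0.79741) / 5 ≈ -0.045276 per year
half-life = ln 2 / |r| = 0.69315 / 0.045276

half-life ≈ 15.3 years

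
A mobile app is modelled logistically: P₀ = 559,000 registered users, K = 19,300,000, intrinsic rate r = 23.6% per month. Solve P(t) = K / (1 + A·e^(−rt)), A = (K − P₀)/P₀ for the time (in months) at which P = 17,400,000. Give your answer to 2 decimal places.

A = (19300000 − 559000)/559000 = 33.52594
17400000 = 19300000/(1 + 33.52594·e^(−0.236t)) → 1 + 33.52594·e^(−0.236t) = 1.1092
e^(−0.236t) = 0.003257 → t = ln(307.02702)/0.236 = 5.72694/0.236

t ≈ 24.27 months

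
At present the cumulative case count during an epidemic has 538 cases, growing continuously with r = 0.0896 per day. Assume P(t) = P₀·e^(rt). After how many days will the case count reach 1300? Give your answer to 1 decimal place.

t ≈ 9.8 days

1300 = 538 · e^(0.0896·t)
t = ln(1300/538) / 0.0896 = ln(2.41636) / 0.0896 = 0.88226 / 0.0896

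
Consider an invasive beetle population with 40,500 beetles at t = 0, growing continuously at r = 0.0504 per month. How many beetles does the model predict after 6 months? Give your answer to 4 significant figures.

≈ 54,800 beetles

P(6) = 40500 · e^(0.0504·6) = 40500 · e^(0.3024)
= 40500 · 1.3531 ≈ 54800.65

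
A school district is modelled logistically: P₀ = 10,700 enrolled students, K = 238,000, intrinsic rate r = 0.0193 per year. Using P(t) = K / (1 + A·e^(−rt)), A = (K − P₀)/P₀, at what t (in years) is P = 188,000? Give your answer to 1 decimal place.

t ≈ 227.0 years

A = (238000 − 10700)/10700 = 21.24299
188000 = 238000/(1 + 21.24299·e^(−0.0193t)) → 1 + 21.24299·e^(−0.0193t) = 1.26596
e^(−0.0193t) = 0.01252 → t = ln(79.87364)/0.0193 = 4.38045/0.0193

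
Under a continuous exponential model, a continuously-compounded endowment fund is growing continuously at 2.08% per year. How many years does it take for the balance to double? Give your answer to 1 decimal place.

doubling time = ln(2) / |r| = 0.69315 / 0.0208

doubling time ≈ 33.3 years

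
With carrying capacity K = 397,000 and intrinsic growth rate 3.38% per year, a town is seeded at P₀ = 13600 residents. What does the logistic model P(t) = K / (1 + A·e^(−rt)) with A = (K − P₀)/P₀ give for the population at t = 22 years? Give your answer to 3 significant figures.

A = (397000 − 13600)/13600 = 28.19118
P(22) = 397000 / (1 + 28.19118·e^(−0.0338·22)) = 397000 / (1 + 28.19118·0.475399)
= 397000 / 14.40207 ≈ 27565.49

≈ 27,600 residents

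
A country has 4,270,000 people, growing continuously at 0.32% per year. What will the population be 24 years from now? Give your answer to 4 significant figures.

P(24) = 4270000 · e^(0.0032·24) = 4270000 · e^(0.0768)
= 4270000 · 1.07983 ≈ 4610857.4

≈ 4,611,000 people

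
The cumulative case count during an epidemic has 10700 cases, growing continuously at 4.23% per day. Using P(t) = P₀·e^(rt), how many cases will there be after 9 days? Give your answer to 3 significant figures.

P(9) = 10700 · e^(0.0423·9) = 10700 · e^(0.3807)
= 10700 · 1.46331 ≈ 15657.4

≈ 15,700 cases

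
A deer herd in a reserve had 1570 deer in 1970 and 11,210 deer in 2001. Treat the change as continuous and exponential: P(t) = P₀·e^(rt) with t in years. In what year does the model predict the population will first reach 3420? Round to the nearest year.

year 1982

r = ln(11210/1570) / 31 = 1.96573/31 ≈ 0.063411 per year
t = ln(3420/1570) / r = 0.77856/0.063411 ≈ 12.28 years after 1970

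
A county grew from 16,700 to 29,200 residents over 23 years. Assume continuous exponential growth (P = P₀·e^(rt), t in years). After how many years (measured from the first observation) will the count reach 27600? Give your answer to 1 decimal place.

r = ln(29200/16700) / 23 ≈ 0.024294 per year
t = ln(27600/16700) / r = 0.50241 / 0.024294 ≈ 20.68

t ≈ 20.7 years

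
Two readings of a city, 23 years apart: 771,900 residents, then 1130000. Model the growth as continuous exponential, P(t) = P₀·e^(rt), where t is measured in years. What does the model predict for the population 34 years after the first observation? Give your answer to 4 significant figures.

≈ 1,356,000 residents

r = ln(1130000/771900) / 23 ≈ 0.01657 per year
P(34) = 771900 · e^(0.01657·34) = 771900 · 1.75662 ≈ 1355935.22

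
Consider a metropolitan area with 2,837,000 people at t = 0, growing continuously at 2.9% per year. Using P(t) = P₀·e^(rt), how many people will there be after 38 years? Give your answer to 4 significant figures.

P(38) = 2837000 · e^(0.029·38) = 2837000 · e^(1.102)
= 2837000 · 3.01018 ≈ 8539881.7

≈ 8,540,000 people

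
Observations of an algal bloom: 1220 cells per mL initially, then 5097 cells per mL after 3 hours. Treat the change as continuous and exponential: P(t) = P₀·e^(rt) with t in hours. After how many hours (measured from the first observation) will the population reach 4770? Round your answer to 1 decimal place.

r = ln(5097/1220) / 3 ≈ 0.4766 per hour
t = ln(4770/1220) / r = 1.3635 / 0.4766 ≈ 2.861

t ≈ 2.9 hours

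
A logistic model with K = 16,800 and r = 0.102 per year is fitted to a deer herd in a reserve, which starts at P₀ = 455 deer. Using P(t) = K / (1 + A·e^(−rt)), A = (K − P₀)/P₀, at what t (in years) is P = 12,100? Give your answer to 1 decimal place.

A = (16800 − 455)/455 = 35.92308
12100 = 16800/(1 + 35.92308·e^(−0.102t)) → 1 + 35.92308·e^(−0.102t) = 1.38843
e^(−0.102t) = 0.010813 → t = ln(92.48282)/0.102 = 4.52702/0.102

t ≈ 44.4 years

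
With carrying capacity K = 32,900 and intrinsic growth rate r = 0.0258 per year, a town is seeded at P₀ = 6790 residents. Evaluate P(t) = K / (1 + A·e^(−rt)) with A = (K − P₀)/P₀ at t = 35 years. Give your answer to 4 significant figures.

≈ 12,860 residents

A = (32900 − 6790)/6790 = 3.84536
P(35) = 32900 / (1 + 3.84536·e^(−0.0258·35)) = 32900 / (1 + 3.84536·0.405352)
= 32900 / 2.55872 ≈ 12857.97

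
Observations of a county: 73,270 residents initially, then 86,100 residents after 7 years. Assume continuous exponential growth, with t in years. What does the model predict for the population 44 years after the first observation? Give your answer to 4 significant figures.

r = ln(86100/73270) / 7 ≈ 0.023051 per year
P(44) = 73270 · e^(0.023051·44) = 73270 · 2.7573 ≈ 202027.24

≈ 202,000 residents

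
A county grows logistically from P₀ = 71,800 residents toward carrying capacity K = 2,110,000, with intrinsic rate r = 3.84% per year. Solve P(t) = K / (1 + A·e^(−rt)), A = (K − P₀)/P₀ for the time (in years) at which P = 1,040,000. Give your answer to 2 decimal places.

A = (2110000 − 71800)/71800 = 28.38719
1040000 = 2110000/(1 + 28.38719·e^(−0.0384t)) → 1 + 28.38719·e^(−0.0384t) = 2.02885
e^(−0.0384t) = 0.036243 → t = ln(27.59128)/0.0384 = 3.3175/0.0384

t ≈ 86.39 years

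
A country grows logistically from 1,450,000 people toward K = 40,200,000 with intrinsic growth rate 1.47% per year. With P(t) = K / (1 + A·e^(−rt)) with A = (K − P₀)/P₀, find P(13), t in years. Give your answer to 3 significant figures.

A = (40200000 − 1450000)/1450000 = 26.72414
P(13) = 40200000 / (1 + 26.72414·e^(−0.0147·13)) = 40200000 / (1 + 26.72414·0.82605)
= 40200000 / 23.07547 ≈ 1742109.42

≈ 1,740,000 people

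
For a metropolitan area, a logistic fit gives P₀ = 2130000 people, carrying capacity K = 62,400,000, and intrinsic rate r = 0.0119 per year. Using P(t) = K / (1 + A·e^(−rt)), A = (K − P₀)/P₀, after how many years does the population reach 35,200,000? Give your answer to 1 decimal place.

A = (62400000 − 2130000)/2130000 = 28.29577
35200000 = 62400000/(1 + 28.29577·e^(−0.0119t)) → 1 + 28.29577·e^(−0.0119t) = 1.77273
e^(−0.0119t) = 0.027309 → t = ln(36.61806)/0.0119 = 3.60054/0.0119

t ≈ 302.6 years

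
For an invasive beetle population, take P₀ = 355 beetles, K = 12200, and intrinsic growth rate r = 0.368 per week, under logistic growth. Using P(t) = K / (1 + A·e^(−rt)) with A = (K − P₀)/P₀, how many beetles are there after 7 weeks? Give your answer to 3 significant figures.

≈ 3,450 beetles

A = (12200 − 355)/355 = 33.3662
P(7) = 12200 / (1 + 33.3662·e^(−0.368·7)) = 12200 / (1 + 33.3662·0.076078)
= 12200 / 3.53842 ≈ 3447.86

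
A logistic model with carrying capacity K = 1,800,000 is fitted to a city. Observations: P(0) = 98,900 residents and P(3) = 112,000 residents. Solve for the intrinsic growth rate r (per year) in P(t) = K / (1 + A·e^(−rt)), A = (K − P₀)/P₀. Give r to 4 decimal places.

A = (1800000 − 98900)/98900 = 17.2002
112000 = 1800000/(1 + 17.2002·e^(−r·3)) → e^(−3r) = (16.07143 − 1)/17.2002 = 0.876236
r = −ln(0.876236)/3 = 0.13212/3

r ≈ 0.0440 per year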